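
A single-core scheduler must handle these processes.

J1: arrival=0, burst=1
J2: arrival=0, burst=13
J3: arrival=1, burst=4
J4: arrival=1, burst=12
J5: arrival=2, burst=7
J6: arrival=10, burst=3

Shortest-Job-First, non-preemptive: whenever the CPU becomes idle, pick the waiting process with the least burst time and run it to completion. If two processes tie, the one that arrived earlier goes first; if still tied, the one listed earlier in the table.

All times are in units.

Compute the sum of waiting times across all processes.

46

Gantt: | J1 0-1 | J3 1-5 | J5 5-12 | J6 12-15 | J4 15-27 | J2 27-40 |
Completion: J1=1  J2=40  J3=5  J4=27  J5=12  J6=15
Turnaround (C−A): J1=1  J2=40  J3=4  J4=26  J5=10  J6=5
Waiting = turnaround − burst: J1=0, J2=27, J3=0, J4=14, J5=3, J6=2
Total waiting = 0 + 27 + 0 + 14 + 3 + 2 = 46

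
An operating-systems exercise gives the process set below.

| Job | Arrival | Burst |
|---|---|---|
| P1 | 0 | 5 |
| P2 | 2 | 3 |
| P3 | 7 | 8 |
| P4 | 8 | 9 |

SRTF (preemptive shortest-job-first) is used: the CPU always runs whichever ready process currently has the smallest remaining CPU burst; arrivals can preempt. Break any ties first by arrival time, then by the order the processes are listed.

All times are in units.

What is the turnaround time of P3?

9

Timeline: | P1 0-5 | P2 5-8 | P3 8-16 | P4 16-25 |
Completion: P1=5  P2=8  P3=16  P4=25
Turnaround (C−A): P1=5  P2=6  P3=9  P4=17
Turnaround(P3) = completion − arrival = 16 − 7 = 9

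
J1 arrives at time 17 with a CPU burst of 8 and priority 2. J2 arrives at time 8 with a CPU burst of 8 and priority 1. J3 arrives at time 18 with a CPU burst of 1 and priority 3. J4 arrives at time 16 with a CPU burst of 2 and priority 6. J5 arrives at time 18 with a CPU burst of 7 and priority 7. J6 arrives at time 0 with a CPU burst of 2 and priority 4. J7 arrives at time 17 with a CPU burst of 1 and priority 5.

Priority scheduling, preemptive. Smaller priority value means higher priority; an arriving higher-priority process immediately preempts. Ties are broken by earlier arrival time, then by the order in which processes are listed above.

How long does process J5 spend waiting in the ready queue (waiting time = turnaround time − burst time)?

10

Schedule: | J6 0-2 | idle 2-8 | J2 8-16 | J4 16-17 | J1 17-25 | J3 25-26 | J7 26-27 | J4 27-28 | J5 28-35 |
Completion: J1=25  J2=16  J3=26  J4=28  J5=35  J6=2  J7=27
Turnaround (C−A): J1=8  J2=8  J3=8  J4=12  J5=17  J6=2  J7=10
Waiting(J5) = turnaround − burst = 17 − 7 = 10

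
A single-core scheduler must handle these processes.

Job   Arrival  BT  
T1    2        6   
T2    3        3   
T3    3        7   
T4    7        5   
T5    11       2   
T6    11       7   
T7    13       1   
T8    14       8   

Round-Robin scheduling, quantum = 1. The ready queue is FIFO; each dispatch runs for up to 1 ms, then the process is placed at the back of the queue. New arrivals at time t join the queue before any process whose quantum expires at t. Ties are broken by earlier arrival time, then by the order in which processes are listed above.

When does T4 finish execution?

Timeline: | idle 0-2 | T1 2-3 | T2 3-4 | T3 4-5 | T1 5-6 | T2 6-7 | T3 7-8 | T1 8-9 | T4 9-10 | T2 10-11 | T3 11-12 | T1 12-13 | T4 13-14 | T5 14-15 | T6 15-16 | T3 16-17 | T7 17-18 | T1 18-19 | T8 19-20 | T4 20-21 | T5 21-22 | T6 22-23 | T3 23-24 | T1 24-25 | T8 25-26 | T4 26-27 | T6 27-28 | T3 28-29 | T8 29-30 | T4 30-31 | T6 31-32 | T3 32-33 | T8 33-34 | T6 34-35 | T8 35-36 | T6 36-37 | T8 37-38 | T6 38-39 | T8 39-41 |
Completion: T1=25  T2=11  T3=33  T4=31  T5=22  T6=39  T7=18  T8=41

31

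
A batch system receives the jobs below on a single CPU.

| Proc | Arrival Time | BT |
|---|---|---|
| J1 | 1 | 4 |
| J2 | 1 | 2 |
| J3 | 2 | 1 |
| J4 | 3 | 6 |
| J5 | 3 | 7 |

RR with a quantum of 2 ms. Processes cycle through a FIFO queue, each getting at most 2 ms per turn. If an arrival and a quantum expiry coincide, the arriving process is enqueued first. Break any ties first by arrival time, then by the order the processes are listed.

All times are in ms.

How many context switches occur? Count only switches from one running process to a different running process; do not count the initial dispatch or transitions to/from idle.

9

Timeline: | idle 0-1 | J1 1-3 | J2 3-5 | J3 5-6 | J4 6-8 | J5 8-10 | J1 10-12 | J4 12-14 | J5 14-16 | J4 16-18 | J5 18-21 |
Completion: J1=12  J2=5  J3=6  J4=18  J5=21
Turnaround (C−A): J1=11  J2=4  J3=4  J4=15  J5=18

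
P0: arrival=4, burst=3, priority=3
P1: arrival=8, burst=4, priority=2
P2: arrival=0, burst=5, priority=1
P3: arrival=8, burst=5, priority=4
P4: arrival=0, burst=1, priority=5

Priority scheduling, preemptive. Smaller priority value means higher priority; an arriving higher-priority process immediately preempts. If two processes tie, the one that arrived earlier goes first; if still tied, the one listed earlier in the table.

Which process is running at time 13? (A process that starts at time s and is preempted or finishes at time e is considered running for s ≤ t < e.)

P3

Timeline: | P2 0-5 | P0 5-8 | P1 8-12 | P3 12-17 | P4 17-18 |
Completion: P0=8  P1=12  P2=5  P3=17  P4=18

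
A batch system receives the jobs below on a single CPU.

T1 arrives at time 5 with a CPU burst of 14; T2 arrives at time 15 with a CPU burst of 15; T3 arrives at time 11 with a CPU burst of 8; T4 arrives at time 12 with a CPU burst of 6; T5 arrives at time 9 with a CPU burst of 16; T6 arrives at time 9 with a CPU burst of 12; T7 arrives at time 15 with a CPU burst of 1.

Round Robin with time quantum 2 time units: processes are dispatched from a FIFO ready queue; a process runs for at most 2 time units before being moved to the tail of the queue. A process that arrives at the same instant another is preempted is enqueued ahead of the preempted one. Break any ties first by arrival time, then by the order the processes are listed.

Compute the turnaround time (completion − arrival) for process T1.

Timeline: | idle 0-5 | T1 5-9 | T5 9-11 | T6 11-13 | T1 13-15 | T3 15-17 | T5 17-19 | T4 19-21 | T6 21-23 | T2 23-25 | T7 25-26 | T1 26-28 | T3 28-30 | T5 30-32 | T4 32-34 | T6 34-36 | T2 36-38 | T1 38-40 | T3 40-42 | T5 42-44 | T4 44-46 | T6 46-48 | T2 48-50 | T1 50-52 | T3 52-54 | T5 54-56 | T6 56-58 | T2 58-60 | T1 60-62 | T5 62-64 | T6 64-66 | T2 66-68 | T5 68-70 | T2 70-72 | T5 72-74 | T2 74-77 |
Completion: T1=62  T2=77  T3=54  T4=46  T5=74  T6=66  T7=26
Turnaround (C−A): T1=57  T2=62  T3=43  T4=34  T5=65  T6=57  T7=11
Turnaround(T1) = completion − arrival = 62 − 5 = 57

57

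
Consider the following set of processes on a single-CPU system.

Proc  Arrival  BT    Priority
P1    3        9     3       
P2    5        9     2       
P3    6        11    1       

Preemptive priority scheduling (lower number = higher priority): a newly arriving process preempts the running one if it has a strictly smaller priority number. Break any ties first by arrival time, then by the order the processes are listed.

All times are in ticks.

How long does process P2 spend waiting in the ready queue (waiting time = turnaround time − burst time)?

Gantt: | idle 0-3 | P1 3-5 | P2 5-6 | P3 6-17 | P2 17-25 | P1 25-32 |
Completion: P1=32  P2=25  P3=17
Turnaround (C−A): P1=29  P2=20  P3=11
Waiting(P2) = turnaround − burst = 20 − 9 = 11

11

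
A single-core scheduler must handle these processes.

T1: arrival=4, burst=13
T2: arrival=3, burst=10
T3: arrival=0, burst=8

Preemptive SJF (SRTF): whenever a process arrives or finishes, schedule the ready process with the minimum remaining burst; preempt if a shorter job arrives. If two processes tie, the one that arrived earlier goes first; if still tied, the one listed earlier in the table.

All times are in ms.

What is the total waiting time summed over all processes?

19

Gantt: | T3 0-8 | T2 8-18 | T1 18-31 |
Completion: T1=31  T2=18  T3=8
Turnaround (C−A): T1=27  T2=15  T3=8
Waiting = turnaround − burst: T1=14, T2=5, T3=0
Total waiting = 14 + 5 + 0 = 19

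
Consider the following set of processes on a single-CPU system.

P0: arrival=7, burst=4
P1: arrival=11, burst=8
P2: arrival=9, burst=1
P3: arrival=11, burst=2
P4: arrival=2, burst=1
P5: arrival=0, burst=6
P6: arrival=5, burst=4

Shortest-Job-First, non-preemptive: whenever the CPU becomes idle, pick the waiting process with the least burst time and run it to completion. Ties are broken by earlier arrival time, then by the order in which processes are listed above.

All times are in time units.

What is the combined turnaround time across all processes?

49

Timeline: | P5 0-6 | P4 6-7 | P6 7-11 | P2 11-12 | P3 12-14 | P0 14-18 | P1 18-26 |
Completion: P0=18  P1=26  P2=12  P3=14  P4=7  P5=6  P6=11
Turnaround = completion − arrival: P0=11, P1=15, P2=3, P3=3, P4=5, P5=6, P6=6
Total turnaround = 11 + 15 + 3 + 3 + 5 + 6 + 6 = 49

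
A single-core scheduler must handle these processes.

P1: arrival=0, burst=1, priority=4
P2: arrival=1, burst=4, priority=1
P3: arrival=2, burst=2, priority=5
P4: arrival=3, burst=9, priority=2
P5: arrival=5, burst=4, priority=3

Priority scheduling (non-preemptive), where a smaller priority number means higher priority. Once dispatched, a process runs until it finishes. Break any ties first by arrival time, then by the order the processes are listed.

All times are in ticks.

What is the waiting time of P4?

2

Timeline: | P1 0-1 | P2 1-5 | P4 5-14 | P5 14-18 | P3 18-20 |
Completion: P1=1  P2=5  P3=20  P4=14  P5=18
Turnaround (C−A): P1=1  P2=4  P3=18  P4=11  P5=13
Waiting(P4) = turnaround − burst = 11 − 9 = 2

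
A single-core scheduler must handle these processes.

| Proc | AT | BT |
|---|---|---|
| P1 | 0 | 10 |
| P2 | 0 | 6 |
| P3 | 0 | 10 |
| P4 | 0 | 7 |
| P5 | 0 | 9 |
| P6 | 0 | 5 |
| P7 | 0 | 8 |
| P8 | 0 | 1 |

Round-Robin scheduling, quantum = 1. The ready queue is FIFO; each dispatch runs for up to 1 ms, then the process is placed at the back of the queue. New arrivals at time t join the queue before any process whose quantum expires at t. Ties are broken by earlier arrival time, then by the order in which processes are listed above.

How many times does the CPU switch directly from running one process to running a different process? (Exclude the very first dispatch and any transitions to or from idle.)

55

Schedule: | P1 0-1 | P2 1-2 | P3 2-3 | P4 3-4 | P5 4-5 | P6 5-6 | P7 6-7 | P8 7-8 | P1 8-9 | P2 9-10 | P3 10-11 | P4 11-12 | P5 12-13 | P6 13-14 | P7 14-15 | P1 15-16 | P2 16-17 | P3 17-18 | P4 18-19 | P5 19-20 | P6 20-21 | P7 21-22 | P1 22-23 | P2 23-24 | P3 24-25 | P4 25-26 | P5 26-27 | P6 27-28 | P7 28-29 | P1 29-30 | P2 30-31 | P3 31-32 | P4 32-33 | P5 33-34 | P6 34-35 | P7 35-36 | P1 36-37 | P2 37-38 | P3 38-39 | P4 39-40 | P5 40-41 | P7 41-42 | P1 42-43 | P3 43-44 | P4 44-45 | P5 45-46 | P7 46-47 | P1 47-48 | P3 48-49 | P5 49-50 | P7 50-51 | P1 51-52 | P3 52-53 | P5 53-54 | P1 54-55 | P3 55-56 |
Completion: P1=55  P2=38  P3=56  P4=45  P5=54  P6=35  P7=51  P8=8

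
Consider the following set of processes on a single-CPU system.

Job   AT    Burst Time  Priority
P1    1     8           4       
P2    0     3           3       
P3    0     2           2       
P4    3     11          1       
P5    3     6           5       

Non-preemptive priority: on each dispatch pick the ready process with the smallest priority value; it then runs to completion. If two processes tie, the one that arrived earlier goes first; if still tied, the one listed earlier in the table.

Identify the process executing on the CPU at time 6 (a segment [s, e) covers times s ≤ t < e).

Schedule: | P3 0-2 | P2 2-5 | P4 5-16 | P1 16-24 | P5 24-30 |
Completion: P1=24  P2=5  P3=2  P4=16  P5=30
Turnaround (C−A): P1=23  P2=5  P3=2  P4=13  P5=27

P4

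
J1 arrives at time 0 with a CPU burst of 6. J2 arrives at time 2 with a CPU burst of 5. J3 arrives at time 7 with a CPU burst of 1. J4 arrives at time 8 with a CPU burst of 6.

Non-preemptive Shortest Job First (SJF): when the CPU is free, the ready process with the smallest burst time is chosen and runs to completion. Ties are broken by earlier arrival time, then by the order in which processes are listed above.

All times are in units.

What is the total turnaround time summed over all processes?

Gantt: | J1 0-6 | J2 6-11 | J3 11-12 | J4 12-18 |
Completion: J1=6  J2=11  J3=12  J4=18
Turnaround = completion − arrival: J1=6, J2=9, J3=5, J4=10
Total turnaround = 6 + 9 + 5 + 10 = 30

30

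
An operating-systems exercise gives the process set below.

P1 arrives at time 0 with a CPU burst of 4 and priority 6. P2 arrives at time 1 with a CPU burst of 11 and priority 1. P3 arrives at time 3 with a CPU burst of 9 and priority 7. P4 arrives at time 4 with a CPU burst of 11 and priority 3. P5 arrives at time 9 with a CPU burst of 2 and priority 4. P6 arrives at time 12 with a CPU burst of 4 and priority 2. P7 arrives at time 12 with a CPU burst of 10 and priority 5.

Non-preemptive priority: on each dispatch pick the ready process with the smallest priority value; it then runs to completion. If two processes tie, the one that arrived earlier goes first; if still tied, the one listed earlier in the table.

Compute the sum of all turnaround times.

Schedule: | P1 0-4 | P2 4-15 | P6 15-19 | P4 19-30 | P5 30-32 | P7 32-42 | P3 42-51 |
Completion: P1=4  P2=15  P3=51  P4=30  P5=32  P6=19  P7=42
Turnaround (C−A): P1=4  P2=14  P3=48  P4=26  P5=23  P6=7  P7=30
Turnaround = completion − arrival: P1=4, P2=14, P3=48, P4=26, P5=23, P6=7, P7=30
Total turnaround = 4 + 14 + 48 + 26 + 23 + 7 + 30 = 152

152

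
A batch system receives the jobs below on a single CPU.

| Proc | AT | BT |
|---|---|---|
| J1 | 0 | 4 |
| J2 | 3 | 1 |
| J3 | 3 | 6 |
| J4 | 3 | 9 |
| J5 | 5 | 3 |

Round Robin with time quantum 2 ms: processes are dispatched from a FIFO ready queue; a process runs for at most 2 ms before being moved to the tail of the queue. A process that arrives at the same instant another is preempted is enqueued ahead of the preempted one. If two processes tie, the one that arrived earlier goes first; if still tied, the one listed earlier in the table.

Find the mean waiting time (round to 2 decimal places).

5.80

Timeline: | J1 0-4 | J2 4-5 | J3 5-7 | J4 7-9 | J5 9-11 | J3 11-13 | J4 13-15 | J5 15-16 | J3 16-18 | J4 18-23 |
Completion: J1=4  J2=5  J3=18  J4=23  J5=16
Turnaround (C−A): J1=4  J2=2  J3=15  J4=20  J5=11
Waiting times: J1=0, J2=1, J3=9, J4=11, J5=8
Average waiting = (0+1+9+11+8) / 5 = 29/5 = 5.80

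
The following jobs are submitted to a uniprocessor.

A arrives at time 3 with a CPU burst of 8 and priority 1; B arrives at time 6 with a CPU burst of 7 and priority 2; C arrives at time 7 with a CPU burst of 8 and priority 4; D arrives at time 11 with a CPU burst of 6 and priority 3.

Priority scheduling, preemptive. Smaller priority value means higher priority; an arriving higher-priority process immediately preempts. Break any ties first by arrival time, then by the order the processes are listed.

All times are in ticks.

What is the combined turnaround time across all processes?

Timeline: | idle 0-3 | A 3-11 | B 11-18 | D 18-24 | C 24-32 |
Completion: A=11  B=18  C=32  D=24
Turnaround = completion − arrival: A=8, B=12, C=25, D=13
Total turnaround = 8 + 12 + 25 + 13 = 58

58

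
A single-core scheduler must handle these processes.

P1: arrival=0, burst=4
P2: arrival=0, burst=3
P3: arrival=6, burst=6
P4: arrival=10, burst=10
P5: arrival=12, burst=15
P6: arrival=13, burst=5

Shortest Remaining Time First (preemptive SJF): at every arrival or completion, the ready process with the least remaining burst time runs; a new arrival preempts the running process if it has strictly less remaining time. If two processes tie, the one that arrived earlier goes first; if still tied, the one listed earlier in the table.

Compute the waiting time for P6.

Timeline: | P2 0-3 | P1 3-7 | P3 7-13 | P6 13-18 | P4 18-28 | P5 28-43 |
Completion: P1=7  P2=3  P3=13  P4=28  P5=43  P6=18
Turnaround (C−A): P1=7  P2=3  P3=7  P4=18  P5=31  P6=5
Waiting(P6) = turnaround − burst = 5 − 5 = 0

0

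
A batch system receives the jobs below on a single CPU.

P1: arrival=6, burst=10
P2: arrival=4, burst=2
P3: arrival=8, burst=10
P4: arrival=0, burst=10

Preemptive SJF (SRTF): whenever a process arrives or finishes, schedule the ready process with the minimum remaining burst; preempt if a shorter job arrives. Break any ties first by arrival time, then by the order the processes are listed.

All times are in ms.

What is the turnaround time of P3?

Gantt: | P4 0-4 | P2 4-6 | P4 6-12 | P1 12-22 | P3 22-32 |
Completion: P1=22  P2=6  P3=32  P4=12
Turnaround(P3) = completion − arrival = 32 − 8 = 24

24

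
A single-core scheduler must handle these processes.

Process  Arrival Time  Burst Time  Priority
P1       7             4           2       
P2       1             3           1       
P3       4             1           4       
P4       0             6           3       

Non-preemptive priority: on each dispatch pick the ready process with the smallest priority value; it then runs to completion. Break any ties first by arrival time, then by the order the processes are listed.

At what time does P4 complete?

Timeline: | P4 0-6 | P2 6-9 | P1 9-13 | P3 13-14 |
Completion: P1=13  P2=9  P3=14  P4=6
Turnaround (C−A): P1=6  P2=8  P3=10  P4=6

6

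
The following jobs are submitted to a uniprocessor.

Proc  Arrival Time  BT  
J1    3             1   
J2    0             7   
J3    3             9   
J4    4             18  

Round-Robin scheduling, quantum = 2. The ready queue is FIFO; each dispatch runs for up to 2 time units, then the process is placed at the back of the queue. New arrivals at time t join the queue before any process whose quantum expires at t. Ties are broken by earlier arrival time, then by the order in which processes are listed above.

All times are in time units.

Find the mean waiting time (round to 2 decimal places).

Gantt: | J2 0-4 | J1 4-5 | J3 5-7 | J4 7-9 | J2 9-11 | J3 11-13 | J4 13-15 | J2 15-16 | J3 16-18 | J4 18-20 | J3 20-22 | J4 22-24 | J3 24-25 | J4 25-35 |
Completion: J1=5  J2=16  J3=25  J4=35
Turnaround (C−A): J1=2  J2=16  J3=22  J4=31
Waiting times: J1=1, J2=9, J3=13, J4=13
Average waiting = (1+9+13+13) / 4 = 36/4 = 9.00

9.00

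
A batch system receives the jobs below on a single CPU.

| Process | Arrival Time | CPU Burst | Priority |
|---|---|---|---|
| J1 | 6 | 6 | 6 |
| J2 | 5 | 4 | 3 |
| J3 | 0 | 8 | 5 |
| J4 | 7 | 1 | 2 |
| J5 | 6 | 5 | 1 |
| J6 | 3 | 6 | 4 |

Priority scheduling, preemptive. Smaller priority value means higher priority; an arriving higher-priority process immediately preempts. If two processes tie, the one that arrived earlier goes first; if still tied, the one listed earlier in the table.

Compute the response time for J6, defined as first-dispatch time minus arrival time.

Gantt: | J3 0-3 | J6 3-5 | J2 5-6 | J5 6-11 | J4 11-12 | J2 12-15 | J6 15-19 | J3 19-24 | J1 24-30 |
Completion: J1=30  J2=15  J3=24  J4=12  J5=11  J6=19
Turnaround (C−A): J1=24  J2=10  J3=24  J4=5  J5=5  J6=16
Response(J6) = first start − arrival = 3 − 3 = 0

0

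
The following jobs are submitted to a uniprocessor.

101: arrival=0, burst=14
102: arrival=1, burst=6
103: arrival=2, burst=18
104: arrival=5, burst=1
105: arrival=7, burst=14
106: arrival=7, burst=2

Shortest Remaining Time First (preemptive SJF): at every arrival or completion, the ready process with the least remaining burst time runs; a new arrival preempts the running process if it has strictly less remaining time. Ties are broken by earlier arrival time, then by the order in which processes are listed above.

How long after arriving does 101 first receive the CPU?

0

Timeline: | 101 0-1 | 102 1-5 | 104 5-6 | 102 6-8 | 106 8-10 | 101 10-23 | 105 23-37 | 103 37-55 |
Completion: 101=23  102=8  103=55  104=6  105=37  106=10
Turnaround (C−A): 101=23  102=7  103=53  104=1  105=30  106=3
Response(101) = first start − arrival = 0 − 0 = 0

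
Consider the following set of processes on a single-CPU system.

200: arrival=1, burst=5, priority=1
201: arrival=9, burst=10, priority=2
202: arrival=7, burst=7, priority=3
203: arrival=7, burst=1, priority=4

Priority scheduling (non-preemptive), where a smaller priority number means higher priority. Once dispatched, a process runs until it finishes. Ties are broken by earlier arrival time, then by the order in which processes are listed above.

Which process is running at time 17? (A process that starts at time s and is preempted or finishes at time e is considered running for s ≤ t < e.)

Timeline: | idle 0-1 | 200 1-6 | idle 6-7 | 202 7-14 | 201 14-24 | 203 24-25 |
Completion: 200=6  201=24  202=14  203=25
Turnaround (C−A): 200=5  201=15  202=7  203=18

201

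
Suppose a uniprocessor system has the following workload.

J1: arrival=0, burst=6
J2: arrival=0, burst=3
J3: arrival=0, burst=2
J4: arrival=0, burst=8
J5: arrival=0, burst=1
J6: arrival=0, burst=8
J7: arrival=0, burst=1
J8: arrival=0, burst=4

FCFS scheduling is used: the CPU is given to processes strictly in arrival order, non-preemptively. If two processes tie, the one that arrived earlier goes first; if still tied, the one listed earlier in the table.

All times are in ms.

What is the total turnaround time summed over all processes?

Gantt: | J1 0-6 | J2 6-9 | J3 9-11 | J4 11-19 | J5 19-20 | J6 20-28 | J7 28-29 | J8 29-33 |
Completion: J1=6  J2=9  J3=11  J4=19  J5=20  J6=28  J7=29  J8=33
Turnaround (C−A): J1=6  J2=9  J3=11  J4=19  J5=20  J6=28  J7=29  J8=33
Turnaround = completion − arrival: J1=6, J2=9, J3=11, J4=19, J5=20, J6=28, J7=29, J8=33
Total turnaround = 6 + 9 + 11 + 19 + 20 + 28 + 29 + 33 = 155

155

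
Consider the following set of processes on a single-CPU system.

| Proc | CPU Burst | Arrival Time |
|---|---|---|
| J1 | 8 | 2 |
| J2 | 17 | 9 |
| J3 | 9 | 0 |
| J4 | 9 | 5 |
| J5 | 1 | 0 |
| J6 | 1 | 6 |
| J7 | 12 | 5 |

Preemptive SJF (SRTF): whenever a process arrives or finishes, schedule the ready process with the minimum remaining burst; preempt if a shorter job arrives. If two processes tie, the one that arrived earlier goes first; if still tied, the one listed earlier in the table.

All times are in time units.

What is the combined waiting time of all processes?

79

Gantt: | J5 0-1 | J3 1-6 | J6 6-7 | J3 7-11 | J1 11-19 | J4 19-28 | J7 28-40 | J2 40-57 |
Completion: J1=19  J2=57  J3=11  J4=28  J5=1  J6=7  J7=40
Turnaround (C−A): J1=17  J2=48  J3=11  J4=23  J5=1  J6=1  J7=35
Waiting = turnaround − burst: J1=9, J2=31, J3=2, J4=14, J5=0, J6=0, J7=23
Total waiting = 9 + 31 + 2 + 14 + 0 + 0 + 23 = 79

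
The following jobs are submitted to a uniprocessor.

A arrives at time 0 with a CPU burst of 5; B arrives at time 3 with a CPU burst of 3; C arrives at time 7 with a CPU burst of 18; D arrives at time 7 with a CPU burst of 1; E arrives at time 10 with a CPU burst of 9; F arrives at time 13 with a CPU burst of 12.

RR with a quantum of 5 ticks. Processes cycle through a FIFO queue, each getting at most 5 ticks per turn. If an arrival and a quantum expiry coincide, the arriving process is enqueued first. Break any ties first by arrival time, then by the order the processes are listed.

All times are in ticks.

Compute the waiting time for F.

Timeline: | A 0-5 | B 5-8 | C 8-13 | D 13-14 | E 14-19 | F 19-24 | C 24-29 | E 29-33 | F 33-38 | C 38-43 | F 43-45 | C 45-48 |
Completion: A=5  B=8  C=48  D=14  E=33  F=45
Waiting(F) = turnaround − burst = 32 − 12 = 20

20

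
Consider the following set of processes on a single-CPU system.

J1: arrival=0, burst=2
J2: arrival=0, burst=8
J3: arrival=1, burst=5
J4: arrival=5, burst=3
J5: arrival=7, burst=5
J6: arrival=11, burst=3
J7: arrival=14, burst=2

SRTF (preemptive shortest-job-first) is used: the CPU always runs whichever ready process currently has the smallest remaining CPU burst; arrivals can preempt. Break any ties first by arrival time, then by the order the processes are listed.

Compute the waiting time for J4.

Gantt: | J1 0-2 | J3 2-7 | J4 7-10 | J5 10-11 | J6 11-14 | J7 14-16 | J5 16-20 | J2 20-28 |
Completion: J1=2  J2=28  J3=7  J4=10  J5=20  J6=14  J7=16
Turnaround (C−A): J1=2  J2=28  J3=6  J4=5  J5=13  J6=3  J7=2
Waiting(J4) = turnaround − burst = 5 − 3 = 2

2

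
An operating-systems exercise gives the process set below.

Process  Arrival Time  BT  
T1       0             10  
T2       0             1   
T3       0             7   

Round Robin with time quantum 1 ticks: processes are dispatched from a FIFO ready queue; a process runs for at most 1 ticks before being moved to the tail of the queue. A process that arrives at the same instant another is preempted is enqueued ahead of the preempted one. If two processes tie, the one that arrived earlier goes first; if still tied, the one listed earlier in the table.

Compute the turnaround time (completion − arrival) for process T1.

18

Gantt: | T1 0-1 | T2 1-2 | T3 2-3 | T1 3-4 | T3 4-5 | T1 5-6 | T3 6-7 | T1 7-8 | T3 8-9 | T1 9-10 | T3 10-11 | T1 11-12 | T3 12-13 | T1 13-14 | T3 14-15 | T1 15-18 |
Completion: T1=18  T2=2  T3=15
Turnaround (C−A): T1=18  T2=2  T3=15
Turnaround(T1) = completion − arrival = 18 − 0 = 18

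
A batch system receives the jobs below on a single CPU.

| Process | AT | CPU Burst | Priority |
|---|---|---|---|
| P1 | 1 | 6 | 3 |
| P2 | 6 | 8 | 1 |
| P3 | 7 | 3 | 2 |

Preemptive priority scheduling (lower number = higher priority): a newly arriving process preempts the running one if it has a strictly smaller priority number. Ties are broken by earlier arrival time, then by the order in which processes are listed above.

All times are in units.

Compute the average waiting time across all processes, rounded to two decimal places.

6.00

Gantt: | idle 0-1 | P1 1-6 | P2 6-14 | P3 14-17 | P1 17-18 |
Completion: P1=18  P2=14  P3=17
Turnaround (C−A): P1=17  P2=8  P3=10
Waiting times: P1=11, P2=0, P3=7
Average waiting = (11+0+7) / 3 = 18/3 = 6.00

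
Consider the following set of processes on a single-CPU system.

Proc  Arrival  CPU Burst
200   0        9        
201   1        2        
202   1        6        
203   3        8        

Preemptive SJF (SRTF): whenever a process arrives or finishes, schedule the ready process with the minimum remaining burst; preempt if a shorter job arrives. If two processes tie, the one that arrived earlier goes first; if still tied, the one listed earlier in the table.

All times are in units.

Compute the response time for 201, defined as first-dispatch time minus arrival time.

Timeline: | 200 0-1 | 201 1-3 | 202 3-9 | 200 9-17 | 203 17-25 |
Completion: 200=17  201=3  202=9  203=25
Turnaround (C−A): 200=17  201=2  202=8  203=22
Response(201) = first start − arrival = 1 − 1 = 0

0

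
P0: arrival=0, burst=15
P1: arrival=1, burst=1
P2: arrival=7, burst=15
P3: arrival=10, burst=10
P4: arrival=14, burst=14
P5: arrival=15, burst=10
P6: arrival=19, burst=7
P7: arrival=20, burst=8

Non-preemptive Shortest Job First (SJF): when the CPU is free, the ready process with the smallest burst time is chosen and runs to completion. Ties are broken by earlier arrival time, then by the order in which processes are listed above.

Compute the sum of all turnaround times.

Gantt: | P0 0-15 | P1 15-16 | P3 16-26 | P6 26-33 | P7 33-41 | P5 41-51 | P4 51-65 | P2 65-80 |
Completion: P0=15  P1=16  P2=80  P3=26  P4=65  P5=51  P6=33  P7=41
Turnaround (C−A): P0=15  P1=15  P2=73  P3=16  P4=51  P5=36  P6=14  P7=21
Turnaround = completion − arrival: P0=15, P1=15, P2=73, P3=16, P4=51, P5=36, P6=14, P7=21
Total turnaround = 15 + 15 + 73 + 16 + 51 + 36 + 14 + 21 = 241

241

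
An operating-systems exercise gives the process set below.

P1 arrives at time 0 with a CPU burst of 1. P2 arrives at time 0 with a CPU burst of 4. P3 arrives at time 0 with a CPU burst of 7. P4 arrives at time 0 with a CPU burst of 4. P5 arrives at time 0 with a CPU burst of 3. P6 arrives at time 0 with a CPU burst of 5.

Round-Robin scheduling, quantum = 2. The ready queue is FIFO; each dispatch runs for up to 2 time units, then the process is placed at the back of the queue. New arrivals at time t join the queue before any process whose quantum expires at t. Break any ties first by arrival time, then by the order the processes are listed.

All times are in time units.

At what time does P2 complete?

13

Timeline: | P1 0-1 | P2 1-3 | P3 3-5 | P4 5-7 | P5 7-9 | P6 9-11 | P2 11-13 | P3 13-15 | P4 15-17 | P5 17-18 | P6 18-20 | P3 20-22 | P6 22-23 | P3 23-24 |
Completion: P1=1  P2=13  P3=24  P4=17  P5=18  P6=23
Turnaround (C−A): P1=1  P2=13  P3=24  P4=17  P5=18  P6=23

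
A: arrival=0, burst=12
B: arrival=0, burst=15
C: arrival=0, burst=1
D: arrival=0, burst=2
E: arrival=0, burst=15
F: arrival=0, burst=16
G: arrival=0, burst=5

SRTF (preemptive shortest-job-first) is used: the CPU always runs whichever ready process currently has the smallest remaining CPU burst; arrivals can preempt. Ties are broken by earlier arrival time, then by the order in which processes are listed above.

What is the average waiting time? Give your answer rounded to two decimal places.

Timeline: | C 0-1 | D 1-3 | G 3-8 | A 8-20 | B 20-35 | E 35-50 | F 50-66 |
Completion: A=20  B=35  C=1  D=3  E=50  F=66  G=8
Turnaround (C−A): A=20  B=35  C=1  D=3  E=50  F=66  G=8
Waiting times: A=8, B=20, C=0, D=1, E=35, F=50, G=3
Average waiting = (8+20+0+1+35+50+3) / 7 = 117/7 = 16.71

16.71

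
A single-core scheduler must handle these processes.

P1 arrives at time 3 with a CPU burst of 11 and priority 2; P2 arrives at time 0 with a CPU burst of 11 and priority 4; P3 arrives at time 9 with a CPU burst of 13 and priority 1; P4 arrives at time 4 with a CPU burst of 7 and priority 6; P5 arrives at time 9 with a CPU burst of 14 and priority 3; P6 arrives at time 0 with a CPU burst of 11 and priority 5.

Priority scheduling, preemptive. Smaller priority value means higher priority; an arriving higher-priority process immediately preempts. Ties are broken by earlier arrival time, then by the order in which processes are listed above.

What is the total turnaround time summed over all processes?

Schedule: | P2 0-3 | P1 3-9 | P3 9-22 | P1 22-27 | P5 27-41 | P2 41-49 | P6 49-60 | P4 60-67 |
Completion: P1=27  P2=49  P3=22  P4=67  P5=41  P6=60
Turnaround (C−A): P1=24  P2=49  P3=13  P4=63  P5=32  P6=60
Turnaround = completion − arrival: P1=24, P2=49, P3=13, P4=63, P5=32, P6=60
Total turnaround = 24 + 49 + 13 + 63 + 32 + 60 = 241

241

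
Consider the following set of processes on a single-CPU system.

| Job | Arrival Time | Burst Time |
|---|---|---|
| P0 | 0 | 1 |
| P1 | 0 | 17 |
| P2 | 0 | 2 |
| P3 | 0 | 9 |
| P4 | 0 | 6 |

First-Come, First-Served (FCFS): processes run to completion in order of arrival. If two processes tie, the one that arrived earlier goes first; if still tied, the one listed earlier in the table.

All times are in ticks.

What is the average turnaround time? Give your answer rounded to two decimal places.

20.60

Gantt: | P0 0-1 | P1 1-18 | P2 18-20 | P3 20-29 | P4 29-35 |
Completion: P0=1  P1=18  P2=20  P3=29  P4=35
Turnaround (C−A): P0=1  P1=18  P2=20  P3=29  P4=35
Turnaround times: P0=1, P1=18, P2=20, P3=29, P4=35
Average turnaround = (1+18+20+29+35) / 5 = 103/5 = 20.60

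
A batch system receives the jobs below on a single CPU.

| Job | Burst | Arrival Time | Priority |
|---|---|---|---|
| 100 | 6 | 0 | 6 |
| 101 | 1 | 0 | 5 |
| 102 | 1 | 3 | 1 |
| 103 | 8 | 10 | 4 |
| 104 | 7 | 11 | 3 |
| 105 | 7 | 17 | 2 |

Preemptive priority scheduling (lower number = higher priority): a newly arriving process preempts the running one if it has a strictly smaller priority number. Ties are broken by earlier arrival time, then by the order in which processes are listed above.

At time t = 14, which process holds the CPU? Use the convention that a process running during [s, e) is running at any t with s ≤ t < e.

Timeline: | 101 0-1 | 100 1-3 | 102 3-4 | 100 4-8 | idle 8-10 | 103 10-11 | 104 11-17 | 105 17-24 | 104 24-25 | 103 25-32 |
Completion: 100=8  101=1  102=4  103=32  104=25  105=24
Turnaround (C−A): 100=8  101=1  102=1  103=22  104=14  105=7

104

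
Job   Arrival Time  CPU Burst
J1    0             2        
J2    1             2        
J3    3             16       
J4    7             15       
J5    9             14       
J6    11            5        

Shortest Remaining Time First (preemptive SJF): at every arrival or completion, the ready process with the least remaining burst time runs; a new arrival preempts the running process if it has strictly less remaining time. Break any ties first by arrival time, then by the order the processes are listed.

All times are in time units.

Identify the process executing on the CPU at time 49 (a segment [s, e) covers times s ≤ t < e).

J4

Timeline: | J1 0-2 | J2 2-4 | J3 4-11 | J6 11-16 | J3 16-25 | J5 25-39 | J4 39-54 |
Completion: J1=2  J2=4  J3=25  J4=54  J5=39  J6=16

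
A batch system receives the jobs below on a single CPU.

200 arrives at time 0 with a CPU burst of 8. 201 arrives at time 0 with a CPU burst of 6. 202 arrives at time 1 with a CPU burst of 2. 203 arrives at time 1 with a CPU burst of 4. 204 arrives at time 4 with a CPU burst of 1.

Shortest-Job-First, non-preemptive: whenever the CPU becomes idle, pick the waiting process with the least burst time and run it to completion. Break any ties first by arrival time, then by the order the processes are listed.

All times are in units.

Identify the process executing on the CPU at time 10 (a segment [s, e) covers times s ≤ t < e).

203

Timeline: | 201 0-6 | 204 6-7 | 202 7-9 | 203 9-13 | 200 13-21 |
Completion: 200=21  201=6  202=9  203=13  204=7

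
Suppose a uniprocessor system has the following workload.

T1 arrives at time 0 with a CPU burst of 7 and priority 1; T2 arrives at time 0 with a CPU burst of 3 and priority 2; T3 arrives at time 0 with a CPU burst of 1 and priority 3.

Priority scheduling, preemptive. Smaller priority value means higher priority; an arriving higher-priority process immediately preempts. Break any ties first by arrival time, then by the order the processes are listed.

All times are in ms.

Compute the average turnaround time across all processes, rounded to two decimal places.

Gantt: | T1 0-7 | T2 7-10 | T3 10-11 |
Completion: T1=7  T2=10  T3=11
Turnaround (C−A): T1=7  T2=10  T3=11
Turnaround times: T1=7, T2=10, T3=11
Average turnaround = (7+10+11) / 3 = 28/3 = 9.33

9.33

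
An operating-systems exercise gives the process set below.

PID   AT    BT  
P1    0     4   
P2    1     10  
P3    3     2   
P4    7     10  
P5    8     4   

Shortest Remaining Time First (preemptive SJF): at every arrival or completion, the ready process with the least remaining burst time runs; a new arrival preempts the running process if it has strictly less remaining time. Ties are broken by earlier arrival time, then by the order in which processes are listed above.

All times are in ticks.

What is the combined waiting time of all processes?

Schedule: | P1 0-4 | P3 4-6 | P2 6-8 | P5 8-12 | P2 12-20 | P4 20-30 |
Completion: P1=4  P2=20  P3=6  P4=30  P5=12
Turnaround (C−A): P1=4  P2=19  P3=3  P4=23  P5=4
Waiting = turnaround − burst: P1=0, P2=9, P3=1, P4=13, P5=0
Total waiting = 0 + 9 + 1 + 13 + 0 = 23

23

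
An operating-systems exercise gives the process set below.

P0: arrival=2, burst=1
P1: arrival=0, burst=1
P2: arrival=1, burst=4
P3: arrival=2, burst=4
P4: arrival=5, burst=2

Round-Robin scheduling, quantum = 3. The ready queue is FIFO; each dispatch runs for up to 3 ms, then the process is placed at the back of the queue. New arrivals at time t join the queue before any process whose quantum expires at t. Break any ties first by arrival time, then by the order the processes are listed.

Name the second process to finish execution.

Schedule: | P1 0-1 | P2 1-4 | P0 4-5 | P3 5-8 | P2 8-9 | P4 9-11 | P3 11-12 |
Completion: P0=5  P1=1  P2=9  P3=12  P4=11
Turnaround (C−A): P0=3  P1=1  P2=8  P3=10  P4=6
Finish order: P1 → P0 → P2 → P4 → P3

P0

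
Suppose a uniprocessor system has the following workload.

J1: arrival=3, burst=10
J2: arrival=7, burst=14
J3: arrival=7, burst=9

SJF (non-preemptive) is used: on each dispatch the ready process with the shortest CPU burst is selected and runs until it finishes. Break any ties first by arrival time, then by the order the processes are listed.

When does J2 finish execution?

36

Timeline: | idle 0-3 | J1 3-13 | J3 13-22 | J2 22-36 |
Completion: J1=13  J2=36  J3=22
Turnaround (C−A): J1=10  J2=29  J3=15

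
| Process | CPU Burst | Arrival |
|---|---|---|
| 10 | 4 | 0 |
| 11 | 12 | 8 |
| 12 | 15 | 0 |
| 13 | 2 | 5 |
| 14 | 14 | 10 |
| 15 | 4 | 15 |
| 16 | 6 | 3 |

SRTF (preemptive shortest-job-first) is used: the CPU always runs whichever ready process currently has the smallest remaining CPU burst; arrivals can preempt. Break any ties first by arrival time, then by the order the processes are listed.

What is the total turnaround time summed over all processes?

Timeline: | 10 0-4 | 16 4-5 | 13 5-7 | 16 7-12 | 11 12-15 | 15 15-19 | 11 19-28 | 14 28-42 | 12 42-57 |
Completion: 10=4  11=28  12=57  13=7  14=42  15=19  16=12
Turnaround = completion − arrival: 10=4, 11=20, 12=57, 13=2, 14=32, 15=4, 16=9
Total turnaround = 4 + 20 + 57 + 2 + 32 + 4 + 9 = 128

128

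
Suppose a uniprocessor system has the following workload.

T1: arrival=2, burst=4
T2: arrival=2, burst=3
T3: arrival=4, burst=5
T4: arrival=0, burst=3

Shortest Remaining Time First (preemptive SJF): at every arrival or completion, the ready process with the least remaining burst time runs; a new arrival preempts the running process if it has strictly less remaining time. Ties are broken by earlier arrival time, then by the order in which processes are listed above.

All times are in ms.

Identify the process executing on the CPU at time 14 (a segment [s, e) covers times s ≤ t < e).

T3

Timeline: | T4 0-3 | T2 3-6 | T1 6-10 | T3 10-15 |
Completion: T1=10  T2=6  T3=15  T4=3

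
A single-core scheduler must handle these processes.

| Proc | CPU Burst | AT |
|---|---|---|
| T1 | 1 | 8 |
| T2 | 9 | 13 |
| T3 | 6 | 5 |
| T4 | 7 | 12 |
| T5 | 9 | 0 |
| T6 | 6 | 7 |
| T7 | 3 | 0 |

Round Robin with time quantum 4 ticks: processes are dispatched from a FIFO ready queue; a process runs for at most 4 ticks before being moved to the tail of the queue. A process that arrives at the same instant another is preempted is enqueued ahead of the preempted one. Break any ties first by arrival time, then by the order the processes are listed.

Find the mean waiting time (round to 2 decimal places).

14.71

Timeline: | T5 0-4 | T7 4-7 | T5 7-11 | T3 11-15 | T6 15-19 | T1 19-20 | T5 20-21 | T4 21-25 | T2 25-29 | T3 29-31 | T6 31-33 | T4 33-36 | T2 36-41 |
Completion: T1=20  T2=41  T3=31  T4=36  T5=21  T6=33  T7=7
Waiting times: T1=11, T2=19, T3=20, T4=17, T5=12, T6=20, T7=4
Average waiting = (11+19+20+17+12+20+4) / 7 = 103/7 = 14.71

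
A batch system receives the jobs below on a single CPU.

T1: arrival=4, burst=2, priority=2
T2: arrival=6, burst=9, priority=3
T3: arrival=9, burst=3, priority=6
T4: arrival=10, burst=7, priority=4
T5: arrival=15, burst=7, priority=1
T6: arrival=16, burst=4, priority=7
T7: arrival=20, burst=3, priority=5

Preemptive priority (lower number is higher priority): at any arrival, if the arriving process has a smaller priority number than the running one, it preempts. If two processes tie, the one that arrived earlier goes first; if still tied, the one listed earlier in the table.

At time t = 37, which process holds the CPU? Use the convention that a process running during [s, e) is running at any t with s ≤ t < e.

T6

Schedule: | idle 0-4 | T1 4-6 | T2 6-15 | T5 15-22 | T4 22-29 | T7 29-32 | T3 32-35 | T6 35-39 |
Completion: T1=6  T2=15  T3=35  T4=29  T5=22  T6=39  T7=32
Turnaround (C−A): T1=2  T2=9  T3=26  T4=19  T5=7  T6=23  T7=12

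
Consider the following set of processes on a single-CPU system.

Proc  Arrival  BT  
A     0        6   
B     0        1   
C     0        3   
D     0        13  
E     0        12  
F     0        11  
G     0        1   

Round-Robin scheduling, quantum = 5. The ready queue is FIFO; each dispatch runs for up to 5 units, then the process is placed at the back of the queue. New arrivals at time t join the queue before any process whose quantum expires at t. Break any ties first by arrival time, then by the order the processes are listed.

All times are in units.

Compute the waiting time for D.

Timeline: | A 0-5 | B 5-6 | C 6-9 | D 9-14 | E 14-19 | F 19-24 | G 24-25 | A 25-26 | D 26-31 | E 31-36 | F 36-41 | D 41-44 | E 44-46 | F 46-47 |
Completion: A=26  B=6  C=9  D=44  E=46  F=47  G=25
Turnaround (C−A): A=26  B=6  C=9  D=44  E=46  F=47  G=25
Waiting(D) = turnaround − burst = 44 − 13 = 31

31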